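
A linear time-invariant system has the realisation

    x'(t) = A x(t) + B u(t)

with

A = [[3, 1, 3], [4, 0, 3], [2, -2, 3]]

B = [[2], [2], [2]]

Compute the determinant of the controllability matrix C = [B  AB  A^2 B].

0

AB = [[14], [14], [6]]
A^2B = [[74], [74], [18]]
Controllability matrix C = [B  AB  A^2B] = [[2, 14, 74], [2, 14, 74], [2, 6, 18]]
Expanding along the first row, det(C) = 2·(14·18 - 74·6) - 14·(2·18 - 74·2) + 74·(2·6 - 14·2) = 2·(-192) - 14·(-112) + 74·(-16) = 0
Since det(C) = 0, rank(C) < 3 and the system is not completely controllable.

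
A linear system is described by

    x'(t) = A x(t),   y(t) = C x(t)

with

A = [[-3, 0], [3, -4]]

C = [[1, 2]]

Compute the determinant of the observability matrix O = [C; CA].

CA = [[3, -8]]
Observability matrix O = [C; CA] = [[1, 2], [3, -8]]
det(O) = 1·(-8) - 2·3 = -8 - 6 = -14
Since det(O) ≠ 0, rank(O) = 2 and the system is completely observable.

-14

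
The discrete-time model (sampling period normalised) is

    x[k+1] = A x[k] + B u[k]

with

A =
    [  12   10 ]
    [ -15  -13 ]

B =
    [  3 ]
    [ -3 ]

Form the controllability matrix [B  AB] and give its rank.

1

AB = [[6], [-6]]
Controllability matrix C = [B  AB] = [[3, 6], [-3, -6]]
Every column of C is a scalar multiple of column 1 = [3, -3] (multipliers 1, 2), so the columns span a one-dimensional space.
C ≠ 0, hence rank(C) = 1.
rank(C) = 1 < n = 2, so the pair (A, B) is not completely controllable.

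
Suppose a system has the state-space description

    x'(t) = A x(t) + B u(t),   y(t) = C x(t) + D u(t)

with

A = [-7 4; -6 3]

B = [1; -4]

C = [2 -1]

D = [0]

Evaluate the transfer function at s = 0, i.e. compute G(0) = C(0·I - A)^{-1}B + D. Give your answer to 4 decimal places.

G(0) = C(-A)^{-1}B + D = -C A^{-1} B + D.
det A = 3, so A^{-1} = (1/3)·adj(A) = [[1, -4/3], [2, -7/3]]
A^{-1} B = [19/3, 34/3]^T
C A^{-1} B = 4/3
G(0) = D - C A^{-1} B = 0 - (4/3) = -4/3 ≈ -1.3333

-1.3333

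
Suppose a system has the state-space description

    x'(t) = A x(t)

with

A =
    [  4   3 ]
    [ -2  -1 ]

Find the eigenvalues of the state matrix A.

det(sI - A) = s^2 - (tr A)s + det A, with tr A = 4 + (-1) = 3 and det A = 4·(-1) - 3·(-2) = -4 - (-6) = 2.
So p(s) = det(sI - A) = s^2 - 3s + 2.
Factor s^2 - 3s + 2: two numbers with sum 3 and product 2 are 2 and 1, so s^2 - 3s + 2 = (s - 2)(s - 1).
Hence p(s) = (s - 2) (s - 1), with roots 1, 2.
At least one eigenvalue has non-negative real part, so the system is not asymptotically stable.

1, 2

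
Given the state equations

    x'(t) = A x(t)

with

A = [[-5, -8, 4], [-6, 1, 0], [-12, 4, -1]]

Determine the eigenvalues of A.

-5, -1, 1

det(sI - A) = s^3 - (tr A)s^2 + (M11 + M22 + M33)s - det A, where Mii is the 2×2 principal minor of A obtained by deleting row i and column i.
tr A = (-5) + 1 + (-1) = -5; M11 = 1·(-1) - 0·4 = -1 - 0 = -1; M22 = (-5)·(-1) - 4·(-12) = 5 - (-48) = 53; M33 = (-5)·1 - (-8)·(-6) = -5 - 48 = -53; sum of minors = -1.
det A = (-5)·(1·(-1) - 0·4) - (-8)·((-6)·(-1) - 0·(-12)) + 4·((-6)·4 - 1·(-12)) = (-5)·(-1) - (-8)·6 + 4·(-12) = 5.
So p(s) = det(sI - A) = s^3 + 5s^2 - s - 5.
Rational-root test: any integer root divides -5. Testing small divisors, s = -1 works: p(-1) = -1 + 5 + 1 + (-5) = 0, so (s + 1) is a factor.
Dividing, p(s) = (s + 1)(s^2 + 4s - 5).
Factor s^2 + 4s - 5: two numbers with sum -4 and product -5 are 1 and -5, so s^2 + 4s - 5 = (s - 1)(s + 5).
Hence p(s) = (s - 1) (s + 1) (s + 5), with roots -5, -1, 1.
At least one eigenvalue has non-negative real part, so the system is not asymptotically stable.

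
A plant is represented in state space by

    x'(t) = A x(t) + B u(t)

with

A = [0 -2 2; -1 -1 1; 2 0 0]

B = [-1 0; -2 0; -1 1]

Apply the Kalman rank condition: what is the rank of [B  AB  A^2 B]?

AB = [[2, 2], [2, 1], [-2, 0]]
A^2B = [[-8, -2], [-6, -3], [4, 4]]
Controllability matrix C = [B  AB  A^2B] = [[-1, 0, 2, 2, -8, -2], [-2, 0, 2, 1, -6, -3], [-1, 1, -2, 0, 4, 4]]
Take the 3×3 submatrix of C formed by columns 1, 2, 3: [[-1, 0, 2], [-2, 0, 2], [-1, 1, -2]]. Its determinant is (-1)·(0·(-2) - 2·1) - 0·((-2)·(-2) - 2·(-1)) + 2·((-2)·1 - 0·(-1)) = (-1)·(-2) - 0·6 + 2·(-2) = -2 ≠ 0.
So rank(C) ≥ 3; since C has 3 rows, rank(C) = 3.
rank(C) = 3 = n, so the pair (A, B) is completely controllable.

3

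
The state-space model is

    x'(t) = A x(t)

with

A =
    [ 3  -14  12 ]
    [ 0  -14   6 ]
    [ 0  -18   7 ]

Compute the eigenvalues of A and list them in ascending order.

-5, -2, 3

det(sI - A) = s^3 - (tr A)s^2 + (M11 + M22 + M33)s - det A, where Mii is the 2×2 principal minor of A obtained by deleting row i and column i.
tr A = 3 + (-14) + 7 = -4; M11 = (-14)·7 - 6·(-18) = -98 - (-108) = 10; M22 = 3·7 - 12·0 = 21 - 0 = 21; M33 = 3·(-14) - (-14)·0 = -42 - 0 = -42; sum of minors = -11.
det A = 3·((-14)·7 - 6·(-18)) - (-14)·(0·7 - 6·0) + 12·(0·(-18) - (-14)·0) = 3·10 - (-14)·0 + 12·0 = 30.
So p(s) = det(sI - A) = s^3 + 4s^2 - 11s - 30.
Rational-root test: any integer root divides -30. Testing small divisors, s = -2 works: p(-2) = -8 + 16 + 22 + (-30) = 0, so (s + 2) is a factor.
Dividing, p(s) = (s + 2)(s^2 + 2s - 15).
Factor s^2 + 2s - 15: two numbers with sum -2 and product -15 are 3 and -5, so s^2 + 2s - 15 = (s - 3)(s + 5).
Hence p(s) = (s - 3) (s + 2) (s + 5), with roots -5, -2, 3.
At least one eigenvalue has non-negative real part, so the system is not asymptotically stable.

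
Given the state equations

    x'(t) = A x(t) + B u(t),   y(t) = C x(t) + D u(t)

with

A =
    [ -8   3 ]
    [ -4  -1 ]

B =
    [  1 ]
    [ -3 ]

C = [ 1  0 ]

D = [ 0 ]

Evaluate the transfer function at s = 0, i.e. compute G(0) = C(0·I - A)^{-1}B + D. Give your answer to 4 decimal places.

G(0) = C(-A)^{-1}B + D = -C A^{-1} B + D.
det A = 20, so A^{-1} = (1/20)·adj(A) = [[-1/20, -3/20], [1/5, -2/5]]
A^{-1} B = [2/5, 7/5]^T
C A^{-1} B = 2/5
G(0) = D - C A^{-1} B = 0 - (2/5) = -2/5 ≈ -0.4000

-0.4000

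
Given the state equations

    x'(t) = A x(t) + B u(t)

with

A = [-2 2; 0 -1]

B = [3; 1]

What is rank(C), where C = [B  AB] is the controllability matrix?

AB = [[-4], [-1]]
Controllability matrix C = [B  AB] = [[3, -4], [1, -1]]
det(C) = 3·(-1) - (-4)·1 = -3 - (-4) = 1 ≠ 0, so rank(C) = 2.
rank(C) = 2 = n, so the pair (A, B) is completely controllable.

2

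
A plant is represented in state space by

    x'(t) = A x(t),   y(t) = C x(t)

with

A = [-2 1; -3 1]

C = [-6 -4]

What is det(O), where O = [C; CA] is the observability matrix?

CA = [[24, -10]]
Observability matrix O = [C; CA] = [[-6, -4], [24, -10]]
det(O) = (-6)·(-10) - (-4)·24 = 60 - (-96) = 156
Since det(O) ≠ 0, rank(O) = 2 and the system is completely observable.

156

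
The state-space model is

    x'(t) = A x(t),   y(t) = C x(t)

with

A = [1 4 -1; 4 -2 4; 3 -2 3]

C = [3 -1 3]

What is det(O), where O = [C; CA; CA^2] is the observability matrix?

-20

CA = [[8, 8, 2]]
CA^2 = [[46, 12, 30]]
Observability matrix O = [C; CA; CA^2] = [[3, -1, 3], [8, 8, 2], [46, 12, 30]]
Expanding along the first row, det(O) = 3·(8·30 - 2·12) - (-1)·(8·30 - 2·46) + 3·(8·12 - 8·46) = 3·216 - (-1)·148 + 3·(-272) = -20
Since det(O) ≠ 0, rank(O) = 3 and the system is completely observable.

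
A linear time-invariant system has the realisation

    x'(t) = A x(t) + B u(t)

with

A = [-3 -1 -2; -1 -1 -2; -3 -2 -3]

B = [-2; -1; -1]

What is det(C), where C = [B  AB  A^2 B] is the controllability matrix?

-74

AB = [[9], [5], [11]]
A^2B = [[-54], [-36], [-70]]
Controllability matrix C = [B  AB  A^2B] = [[-2, 9, -54], [-1, 5, -36], [-1, 11, -70]]
Expanding along the first row, det(C) = (-2)·(5·(-70) - (-36)·11) - 9·((-1)·(-70) - (-36)·(-1)) + (-54)·((-1)·11 - 5·(-1)) = (-2)·46 - 9·34 + (-54)·(-6) = -74
Since det(C) ≠ 0, rank(C) = 3 and the system is completely controllable.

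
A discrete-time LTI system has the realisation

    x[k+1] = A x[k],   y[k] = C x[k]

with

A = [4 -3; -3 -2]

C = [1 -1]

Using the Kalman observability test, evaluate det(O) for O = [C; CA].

CA = [[7, -1]]
Observability matrix O = [C; CA] = [[1, -1], [7, -1]]
det(O) = 1·(-1) - (-1)·7 = -1 - (-7) = 6
Since det(O) ≠ 0, rank(O) = 2 and the system is completely observable.

6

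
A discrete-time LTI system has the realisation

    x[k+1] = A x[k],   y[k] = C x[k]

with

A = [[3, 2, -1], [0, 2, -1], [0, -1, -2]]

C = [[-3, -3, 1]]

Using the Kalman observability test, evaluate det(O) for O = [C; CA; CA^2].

-3

CA = [[-9, -13, 4]]
CA^2 = [[-27, -48, 14]]
Observability matrix O = [C; CA; CA^2] = [[-3, -3, 1], [-9, -13, 4], [-27, -48, 14]]
Expanding along the first row, det(O) = (-3)·((-13)·14 - 4·(-48)) - (-3)·((-9)·14 - 4·(-27)) + 1·((-9)·(-48) - (-13)·(-27)) = (-3)·10 - (-3)·(-18) + 1·81 = -3
Since det(O) ≠ 0, rank(O) = 3 and the system is completely observable.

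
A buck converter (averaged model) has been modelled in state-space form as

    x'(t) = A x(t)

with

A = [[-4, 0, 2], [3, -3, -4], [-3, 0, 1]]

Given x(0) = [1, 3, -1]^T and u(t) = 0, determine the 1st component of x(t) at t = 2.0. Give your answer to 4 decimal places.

-0.4498

det(sI - A) = s^3 - (tr A)s^2 + (M11 + M22 + M33)s - det A, where Mii is the 2×2 principal minor of A obtained by deleting row i and column i.
tr A = (-4) + (-3) + 1 = -6; M11 = (-3)·1 - (-4)·0 = -3 - 0 = -3; M22 = (-4)·1 - 2·(-3) = -4 - (-6) = 2; M33 = (-4)·(-3) - 0·3 = 12 - 0 = 12; sum of minors = 11.
det A = (-4)·((-3)·1 - (-4)·0) - 0·(3·1 - (-4)·(-3)) + 2·(3·0 - (-3)·(-3)) = (-4)·(-3) - 0·(-9) + 2·(-9) = -6.
So p(s) = det(sI - A) = s^3 + 6s^2 + 11s + 6.
Rational-root test: any integer root divides 6. Testing small divisors, s = -1 works: p(-1) = -1 + 6 + (-11) + 6 = 0, so (s + 1) is a factor.
Dividing, p(s) = (s + 1)(s^2 + 5s + 6).
Factor s^2 + 5s + 6: two numbers with sum -5 and product 6 are -2 and -3, so s^2 + 5s + 6 = (s + 2)(s + 3).
Hence p(s) = (s + 1) (s + 2) (s + 3), with roots -3, -2, -1.
The eigenvalues -3, -2, -1 are distinct and real, so A is diagonalisable and x(t) = e^{At} x(0) = V diag(e^{λ_i t}) V^{-1} x(0), where the columns of V are the eigenvectors.
λ = -3: A - (-3)I = [[-1, 0, 2], [3, 0, -4], [-3, 0, 4]]. v must be orthogonal to every row; (row 1) × (row 2) = [0, 2, 0], so take v_1 = [0, 1, 0]^T.
λ = -2: A - (-2)I = [[-2, 0, 2], [3, -1, -4], [-3, 0, 3]]. v must be orthogonal to every row; (row 1) × (row 2) = [2, -2, 2], so take v_2 = [-1, 1, -1]^T.
λ = -1: A - (-1)I = [[-3, 0, 2], [3, -2, -4], [-3, 0, 2]]. v must be orthogonal to every row; (row 1) × (row 2) = [4, -6, 6], so take v_3 = [2, -3, 3]^T.
V = [v_1 v_2 v_3] = [[0, -1, 2], [1, 1, -3], [0, -1, 3]] has det V = 1, so V^{-1} = adj(V)/det V = [[0, 1, 1], [-3, 0, 2], [-1, 0, 1]].
Modal coordinates z(0) = V^{-1} x(0): 0·1 + 1·3 + 1·(-1) = 2; (-3)·1 + 0·3 + 2·(-1) = -5; (-1)·1 + 0·3 + 1·(-1) = -2; so z(0) = [2, -5, -2]^T.
x_1(t) = Σ_i (v_i)_1 · z_i(0) · e^{λ_i t} (row 1 of V times the modal terms).
x_1(2.0) = 0·2·e^{-3·2.0} + (-1)·(-5)·e^{-2·2.0} + 2·(-2)·e^{-1·2.0} = 0·0.002479 + 5·0.018316 + (-4)·0.135335 = -0.4498.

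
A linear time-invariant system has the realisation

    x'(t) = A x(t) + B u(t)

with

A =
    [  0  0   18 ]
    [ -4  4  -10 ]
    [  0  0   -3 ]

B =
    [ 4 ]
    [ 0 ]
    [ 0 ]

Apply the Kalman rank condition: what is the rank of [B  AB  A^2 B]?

2

AB = [[0], [-16], [0]]
A^2B = [[0], [-64], [0]]
Controllability matrix C = [B  AB  A^2B] = [[4, 0, 0], [0, -16, -64], [0, 0, 0]]
Row 3 of C is identically zero, so rank(C) ≤ 2.
The 2×2 minor from rows 1, 2, columns 1, 2 is 4·(-16) - 0·0 = -64 - 0 = -64 ≠ 0, so rank(C) = 2.
rank(C) = 2 < n = 3, so the pair (A, B) is not completely controllable.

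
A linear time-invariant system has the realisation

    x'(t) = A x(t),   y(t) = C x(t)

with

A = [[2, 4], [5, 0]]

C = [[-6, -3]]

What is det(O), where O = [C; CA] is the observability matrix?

CA = [[-27, -24]]
Observability matrix O = [C; CA] = [[-6, -3], [-27, -24]]
det(O) = (-6)·(-24) - (-3)·(-27) = 144 - 81 = 63
Since det(O) ≠ 0, rank(O) = 2 and the system is completely observable.

63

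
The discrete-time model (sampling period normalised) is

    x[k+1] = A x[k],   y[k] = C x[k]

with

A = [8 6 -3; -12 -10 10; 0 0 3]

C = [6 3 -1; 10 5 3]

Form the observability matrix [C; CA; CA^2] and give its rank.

CA = [[12, 6, 9], [20, 10, 29]]
CA^2 = [[24, 12, 51], [40, 20, 127]]
Observability matrix O = [C; CA; CA^2] = [[6, 3, -1], [10, 5, 3], [12, 6, 9], [20, 10, 29], [24, 12, 51], [40, 20, 127]]
The columns c1, c2, c3 of O are linearly dependent: -c1 + 2·c2 = 0 (check each entry), so rank(O) ≤ 2.
The 2×2 minor from rows 1, 2, columns 1, 3 is 6·3 - (-1)·10 = 18 - (-10) = 28 ≠ 0, so rank(O) = 2.
rank(O) = 2 < n = 3, so the pair (A, C) is not completely observable.

2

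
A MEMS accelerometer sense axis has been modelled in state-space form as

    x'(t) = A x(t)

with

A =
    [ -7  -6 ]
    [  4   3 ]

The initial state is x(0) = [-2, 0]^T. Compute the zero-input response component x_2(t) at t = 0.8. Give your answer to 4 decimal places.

-1.4344

det(sI - A) = s^2 - (tr A)s + det A, with tr A = (-7) + 3 = -4 and det A = (-7)·3 - (-6)·4 = -21 - (-24) = 3.
So p(s) = det(sI - A) = s^2 + 4s + 3.
Factor s^2 + 4s + 3: two numbers with sum -4 and product 3 are -1 and -3, so s^2 + 4s + 3 = (s + 1)(s + 3).
Hence p(s) = (s + 1) (s + 3), with roots -3, -1.
The eigenvalues -3, -1 are distinct and real, so A is diagonalisable and x(t) = e^{At} x(0) = V diag(e^{λ_i t}) V^{-1} x(0), where the columns of V are the eigenvectors.
λ = -3: A - (-3)I = [[-4, -6], [4, 6]]. Row 1 gives (-4)·v1 + (-6)·v2 = 0, so take v_1 = [-3, 2]^T.
λ = -1: A - (-1)I = [[-6, -6], [4, 4]]. Row 1 gives (-6)·v1 + (-6)·v2 = 0, so take v_2 = [-1, 1]^T.
V = [v_1 v_2] = [[-3, -1], [2, 1]] has det V = -1, so V^{-1} = adj(V)/det V = [[-1, -1], [2, 3]].
Modal coordinates z(0) = V^{-1} x(0): (-1)·(-2) + (-1)·0 = 2; 2·(-2) + 3·0 = -4; so z(0) = [2, -4]^T.
x_2(t) = Σ_i (v_i)_2 · z_i(0) · e^{λ_i t} (row 2 of V times the modal terms).
x_2(0.8) = 2·2·e^{-3·0.8} + 1·(-4)·e^{-1·0.8} = 4·0.090718 + (-4)·0.449329 = -1.4344.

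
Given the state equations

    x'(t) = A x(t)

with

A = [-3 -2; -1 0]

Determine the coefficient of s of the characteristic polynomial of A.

3

For a 2×2 matrix, det(sI - A) = s^2 - (tr A)s + det A.
tr A = -3, det A = -2.
So p(s) = s^2 + 3s - 2.
The coefficient of s is 3.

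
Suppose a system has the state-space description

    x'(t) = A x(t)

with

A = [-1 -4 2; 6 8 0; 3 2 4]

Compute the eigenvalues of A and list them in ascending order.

det(sI - A) = s^3 - (tr A)s^2 + (M11 + M22 + M33)s - det A, where Mii is the 2×2 principal minor of A obtained by deleting row i and column i.
tr A = (-1) + 8 + 4 = 11; M11 = 8·4 - 0·2 = 32 - 0 = 32; M22 = (-1)·4 - 2·3 = -4 - 6 = -10; M33 = (-1)·8 - (-4)·6 = -8 - (-24) = 16; sum of minors = 38.
det A = (-1)·(8·4 - 0·2) - (-4)·(6·4 - 0·3) + 2·(6·2 - 8·3) = (-1)·32 - (-4)·24 + 2·(-12) = 40.
So p(s) = det(sI - A) = s^3 - 11s^2 + 38s - 40.
Rational-root test: any integer root divides -40. Testing small divisors, s = 2 works: p(2) = 8 + (-44) + 76 + (-40) = 0, so (s - 2) is a factor.
Dividing, p(s) = (s - 2)(s^2 - 9s + 20).
Factor s^2 - 9s + 20: two numbers with sum 9 and product 20 are 5 and 4, so s^2 - 9s + 20 = (s - 5)(s - 4).
Hence p(s) = (s - 5) (s - 4) (s - 2), with roots 2, 4, 5.
At least one eigenvalue has non-negative real part, so the system is not asymptotically stable.

2, 4, 5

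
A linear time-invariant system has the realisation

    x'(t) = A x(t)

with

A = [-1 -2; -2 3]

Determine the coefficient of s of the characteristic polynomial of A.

For a 2×2 matrix, det(sI - A) = s^2 - (tr A)s + det A.
tr A = 2, det A = -7.
So p(s) = s^2 - 2s - 7.
The coefficient of s is -2.

-2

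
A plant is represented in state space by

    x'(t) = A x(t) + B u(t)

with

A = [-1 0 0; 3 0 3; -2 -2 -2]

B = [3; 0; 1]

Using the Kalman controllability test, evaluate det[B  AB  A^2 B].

AB = [[-3], [12], [-8]]
A^2B = [[3], [-33], [-2]]
Controllability matrix C = [B  AB  A^2B] = [[3, -3, 3], [0, 12, -33], [1, -8, -2]]
Expanding along the first row, det(C) = 3·(12·(-2) - (-33)·(-8)) - (-3)·(0·(-2) - (-33)·1) + 3·(0·(-8) - 12·1) = 3·(-288) - (-3)·33 + 3·(-12) = -801
Since det(C) ≠ 0, rank(C) = 3 and the system is completely controllable.

-801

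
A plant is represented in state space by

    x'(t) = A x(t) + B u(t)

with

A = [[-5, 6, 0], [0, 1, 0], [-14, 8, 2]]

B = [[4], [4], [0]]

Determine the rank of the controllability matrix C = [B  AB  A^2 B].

2

AB = [[4], [4], [-24]]
A^2B = [[4], [4], [-72]]
Controllability matrix C = [B  AB  A^2B] = [[4, 4, 4], [4, 4, 4], [0, -24, -72]]
The rows r1, r2, r3 of C are linearly dependent: -r1 + r2 = 0 (check each entry), so rank(C) ≤ 2.
The 2×2 minor from rows 1, 3, columns 1, 2 is 4·(-24) - 4·0 = -96 - 0 = -96 ≠ 0, so rank(C) = 2.
rank(C) = 2 < n = 3, so the pair (A, B) is not completely controllable.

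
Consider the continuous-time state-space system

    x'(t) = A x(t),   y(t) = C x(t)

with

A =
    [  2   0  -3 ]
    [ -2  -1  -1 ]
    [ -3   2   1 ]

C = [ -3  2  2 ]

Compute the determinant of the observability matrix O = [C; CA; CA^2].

CA = [[-16, 2, 9]]
CA^2 = [[-63, 16, 55]]
Observability matrix O = [C; CA; CA^2] = [[-3, 2, 2], [-16, 2, 9], [-63, 16, 55]]
Expanding along the first row, det(O) = (-3)·(2·55 - 9·16) - 2·((-16)·55 - 9·(-63)) + 2·((-16)·16 - 2·(-63)) = (-3)·(-34) - 2·(-313) + 2·(-130) = 468
Since det(O) ≠ 0, rank(O) = 3 and the system is completely observable.

468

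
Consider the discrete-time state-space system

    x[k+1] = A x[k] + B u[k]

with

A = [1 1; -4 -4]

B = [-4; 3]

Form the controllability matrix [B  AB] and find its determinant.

AB = [[-1], [4]]
Controllability matrix C = [B  AB] = [[-4, -1], [3, 4]]
det(C) = (-4)·4 - (-1)·3 = -16 - (-3) = -13
Since det(C) ≠ 0, rank(C) = 2 and the system is completely controllable.

-13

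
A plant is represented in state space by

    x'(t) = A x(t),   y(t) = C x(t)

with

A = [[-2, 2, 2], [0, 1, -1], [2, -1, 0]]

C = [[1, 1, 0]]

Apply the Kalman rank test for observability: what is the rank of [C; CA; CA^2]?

CA = [[-2, 3, 1]]
CA^2 = [[6, -2, -7]]
Observability matrix O = [C; CA; CA^2] = [[1, 1, 0], [-2, 3, 1], [6, -2, -7]]
det(O) = 1·(3·(-7) - 1·(-2)) - 1·((-2)·(-7) - 1·6) + 0·((-2)·(-2) - 3·6) = 1·(-19) - 1·8 + 0·(-14) = -27 ≠ 0, so rank(O) = 3.
rank(O) = 3 = n, so the pair (A, C) is completely observable.

3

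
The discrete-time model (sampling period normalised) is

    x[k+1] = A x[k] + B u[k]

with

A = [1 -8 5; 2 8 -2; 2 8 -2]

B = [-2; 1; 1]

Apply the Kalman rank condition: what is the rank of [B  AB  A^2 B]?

AB = [[-5], [2], [2]]
A^2B = [[-11], [2], [2]]
Controllability matrix C = [B  AB  A^2B] = [[-2, -5, -11], [1, 2, 2], [1, 2, 2]]
The rows r1, r2, r3 of C are linearly dependent: -r2 + r3 = 0 (check each entry), so rank(C) ≤ 2.
The 2×2 minor from rows 1, 2, columns 1, 2 is (-2)·2 - (-5)·1 = -4 - (-5) = 1 ≠ 0, so rank(C) = 2.
rank(C) = 2 < n = 3, so the pair (A, B) is not completely controllable.

2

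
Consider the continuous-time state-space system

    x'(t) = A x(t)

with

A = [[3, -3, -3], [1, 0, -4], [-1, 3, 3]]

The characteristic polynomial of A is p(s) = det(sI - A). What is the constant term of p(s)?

-24

Expand det(sI - A) for the 3×3 matrix.
p(s) = s^3 - 6s^2 + 21s - 24.
(Check: constant term = det(-A) = (-1)^3 det A = -24; coefficient of s^2 = -tr A = -6.)
The constant term is -24.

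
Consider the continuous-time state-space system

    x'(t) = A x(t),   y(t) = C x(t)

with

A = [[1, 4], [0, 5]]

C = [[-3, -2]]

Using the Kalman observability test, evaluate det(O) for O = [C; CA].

60

CA = [[-3, -22]]
Observability matrix O = [C; CA] = [[-3, -2], [-3, -22]]
det(O) = (-3)·(-22) - (-2)·(-3) = 66 - 6 = 60
Since det(O) ≠ 0, rank(O) = 2 and the system is completely observable.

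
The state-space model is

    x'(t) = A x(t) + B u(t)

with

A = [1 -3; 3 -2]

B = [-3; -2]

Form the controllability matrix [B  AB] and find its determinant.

AB = [[3], [-5]]
Controllability matrix C = [B  AB] = [[-3, 3], [-2, -5]]
det(C) = (-3)·(-5) - 3·(-2) = 15 - (-6) = 21
Since det(C) ≠ 0, rank(C) = 2 and the system is completely controllable.

21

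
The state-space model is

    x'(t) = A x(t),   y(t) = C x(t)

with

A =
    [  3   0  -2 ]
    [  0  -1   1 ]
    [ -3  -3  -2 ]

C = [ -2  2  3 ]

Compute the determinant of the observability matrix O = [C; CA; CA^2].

-992

CA = [[-15, -11, 0]]
CA^2 = [[-45, 11, 19]]
Observability matrix O = [C; CA; CA^2] = [[-2, 2, 3], [-15, -11, 0], [-45, 11, 19]]
Expanding along the first row, det(O) = (-2)·((-11)·19 - 0·11) - 2·((-15)·19 - 0·(-45)) + 3·((-15)·11 - (-11)·(-45)) = (-2)·(-209) - 2·(-285) + 3·(-660) = -992
Since det(O) ≠ 0, rank(O) = 3 and the system is completely observable.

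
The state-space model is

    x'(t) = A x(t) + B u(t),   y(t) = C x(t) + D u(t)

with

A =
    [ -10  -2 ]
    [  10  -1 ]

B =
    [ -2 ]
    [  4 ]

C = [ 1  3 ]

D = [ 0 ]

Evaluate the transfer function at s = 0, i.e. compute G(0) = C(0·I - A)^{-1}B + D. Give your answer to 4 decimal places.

G(0) = C(-A)^{-1}B + D = -C A^{-1} B + D.
det A = 30, so A^{-1} = (1/30)·adj(A) = [[-1/30, 1/15], [-1/3, -1/3]]
A^{-1} B = [1/3, -2/3]^T
C A^{-1} B = -5/3
G(0) = D - C A^{-1} B = 0 - (-5/3) = 5/3 ≈ 1.6667

1.6667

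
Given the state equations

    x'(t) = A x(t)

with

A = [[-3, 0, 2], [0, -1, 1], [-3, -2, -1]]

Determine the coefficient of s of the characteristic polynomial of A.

15

Expand det(sI - A) for the 3×3 matrix.
p(s) = s^3 + 5s^2 + 15s + 15.
(Check: constant term = det(-A) = (-1)^3 det A = 15; coefficient of s^2 = -tr A = 5.)
The coefficient of s is 15.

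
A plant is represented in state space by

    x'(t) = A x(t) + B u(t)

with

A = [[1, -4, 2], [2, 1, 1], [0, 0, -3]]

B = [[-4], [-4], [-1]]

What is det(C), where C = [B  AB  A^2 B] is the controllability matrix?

-2508

AB = [[10], [-13], [3]]
A^2B = [[68], [10], [-9]]
Controllability matrix C = [B  AB  A^2B] = [[-4, 10, 68], [-4, -13, 10], [-1, 3, -9]]
Expanding along the first row, det(C) = (-4)·((-13)·(-9) - 10·3) - 10·((-4)·(-9) - 10·(-1)) + 68·((-4)·3 - (-13)·(-1)) = (-4)·87 - 10·46 + 68·(-25) = -2508
Since det(C) ≠ 0, rank(C) = 3 and the system is completely controllable.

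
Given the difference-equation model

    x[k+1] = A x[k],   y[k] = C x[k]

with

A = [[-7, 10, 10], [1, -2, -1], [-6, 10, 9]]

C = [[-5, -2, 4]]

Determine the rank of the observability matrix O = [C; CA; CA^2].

2

CA = [[9, -6, -12]]
CA^2 = [[3, -18, -12]]
Observability matrix O = [C; CA; CA^2] = [[-5, -2, 4], [9, -6, -12], [3, -18, -12]]
The columns c1, c2, c3 of O are linearly dependent: 2·c1 - c2 + 2·c3 = 0 (check each entry), so rank(O) ≤ 2.
The 2×2 minor from rows 1, 2, columns 1, 2 is (-5)·(-6) - (-2)·9 = 30 - (-18) = 48 ≠ 0, so rank(O) = 2.
rank(O) = 2 < n = 3, so the pair (A, C) is not completely observable.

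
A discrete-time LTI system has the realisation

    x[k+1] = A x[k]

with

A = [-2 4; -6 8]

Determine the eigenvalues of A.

det(zI - A) = z^2 - (tr A)z + det A, with tr A = (-2) + 8 = 6 and det A = (-2)·8 - 4·(-6) = -16 - (-24) = 8.
So p(z) = det(zI - A) = z^2 - 6z + 8.
Factor z^2 - 6z + 8: two numbers with sum 6 and product 8 are 4 and 2, so z^2 - 6z + 8 = (z - 4)(z - 2).
Hence p(z) = (z - 4) (z - 2), with roots 2, 4.

2, 4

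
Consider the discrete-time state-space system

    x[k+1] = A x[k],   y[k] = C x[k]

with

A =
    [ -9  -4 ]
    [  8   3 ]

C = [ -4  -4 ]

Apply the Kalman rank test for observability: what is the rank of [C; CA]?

1

CA = [[4, 4]]
Observability matrix O = [C; CA] = [[-4, -4], [4, 4]]
Every row of O is a scalar multiple of row 1 = [-4, -4] (multipliers 1, -1), so the rows span a one-dimensional space.
O ≠ 0, hence rank(O) = 1.
rank(O) = 1 < n = 2, so the pair (A, C) is not completely observable.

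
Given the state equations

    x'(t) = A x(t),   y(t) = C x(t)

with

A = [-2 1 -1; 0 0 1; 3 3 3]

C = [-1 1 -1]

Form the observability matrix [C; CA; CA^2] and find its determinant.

CA = [[-1, -4, -1]]
CA^2 = [[-1, -4, -6]]
Observability matrix O = [C; CA; CA^2] = [[-1, 1, -1], [-1, -4, -1], [-1, -4, -6]]
Expanding along the first row, det(O) = (-1)·((-4)·(-6) - (-1)·(-4)) - 1·((-1)·(-6) - (-1)·(-1)) + (-1)·((-1)·(-4) - (-4)·(-1)) = (-1)·20 - 1·5 + (-1)·0 = -25
Since det(O) ≠ 0, rank(O) = 3 and the system is completely observable.

-25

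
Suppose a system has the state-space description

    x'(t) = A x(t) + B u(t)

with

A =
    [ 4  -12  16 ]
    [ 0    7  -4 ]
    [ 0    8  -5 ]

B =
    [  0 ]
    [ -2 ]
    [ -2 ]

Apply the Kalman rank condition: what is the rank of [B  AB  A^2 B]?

AB = [[-8], [-6], [-6]]
A^2B = [[-56], [-18], [-18]]
Controllability matrix C = [B  AB  A^2B] = [[0, -8, -56], [-2, -6, -18], [-2, -6, -18]]
The rows r1, r2, r3 of C are linearly dependent: -r2 + r3 = 0 (check each entry), so rank(C) ≤ 2.
The 2×2 minor from rows 1, 2, columns 1, 2 is 0·(-6) - (-8)·(-2) = 0 - 16 = -16 ≠ 0, so rank(C) = 2.
rank(C) = 2 < n = 3, so the pair (A, B) is not completely controllable.

2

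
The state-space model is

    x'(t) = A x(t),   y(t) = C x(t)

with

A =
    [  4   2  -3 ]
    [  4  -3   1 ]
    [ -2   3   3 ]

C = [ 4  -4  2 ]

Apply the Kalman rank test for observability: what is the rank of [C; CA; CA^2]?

3

CA = [[-4, 26, -10]]
CA^2 = [[108, -116, 8]]
Observability matrix O = [C; CA; CA^2] = [[4, -4, 2], [-4, 26, -10], [108, -116, 8]]
det(O) = 4·(26·8 - (-10)·(-116)) - (-4)·((-4)·8 - (-10)·108) + 2·((-4)·(-116) - 26·108) = 4·(-952) - (-4)·1048 + 2·(-2344) = -4304 ≠ 0, so rank(O) = 3.
rank(O) = 3 = n, so the pair (A, C) is completely observable.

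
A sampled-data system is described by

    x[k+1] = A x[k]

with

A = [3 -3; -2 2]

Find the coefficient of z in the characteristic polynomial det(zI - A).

For a 2×2 matrix, det(zI - A) = z^2 - (tr A)z + det A.
tr A = 5, det A = 0.
So p(z) = z^2 - 5z.
The coefficient of z is -5.

-5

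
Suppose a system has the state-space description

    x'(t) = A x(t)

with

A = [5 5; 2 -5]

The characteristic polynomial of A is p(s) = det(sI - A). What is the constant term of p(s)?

For a 2×2 matrix, det(sI - A) = s^2 - (tr A)s + det A.
tr A = 0, det A = -35.
So p(s) = s^2 - 35.
The constant term is -35.

-35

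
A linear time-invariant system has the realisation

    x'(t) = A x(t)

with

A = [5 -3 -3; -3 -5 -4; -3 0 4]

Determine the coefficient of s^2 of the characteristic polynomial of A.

-4

Expand det(sI - A) for the 3×3 matrix.
p(s) = s^3 - 4s^2 - 43s + 127.
(Check: constant term = det(-A) = (-1)^3 det A = 127; coefficient of s^2 = -tr A = -4.)
The coefficient of s^2 is -4.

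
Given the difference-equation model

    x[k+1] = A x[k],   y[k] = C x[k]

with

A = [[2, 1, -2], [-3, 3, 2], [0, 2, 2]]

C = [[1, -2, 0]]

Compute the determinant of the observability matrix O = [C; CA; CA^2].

CA = [[8, -5, -6]]
CA^2 = [[31, -19, -38]]
Observability matrix O = [C; CA; CA^2] = [[1, -2, 0], [8, -5, -6], [31, -19, -38]]
Expanding along the first row, det(O) = 1·((-5)·(-38) - (-6)·(-19)) - (-2)·(8·(-38) - (-6)·31) + 0·(8·(-19) - (-5)·31) = 1·76 - (-2)·(-118) + 0·3 = -160
Since det(O) ≠ 0, rank(O) = 3 and the system is completely observable.

-160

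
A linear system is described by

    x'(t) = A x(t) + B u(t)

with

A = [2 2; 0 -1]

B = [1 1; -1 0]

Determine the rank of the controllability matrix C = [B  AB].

2

AB = [[0, 2], [1, 0]]
Controllability matrix C = [B  AB] = [[1, 1, 0, 2], [-1, 0, 1, 0]]
Take the 2×2 submatrix of C formed by columns 1, 2: [[1, 1], [-1, 0]]. Its determinant is 1·0 - 1·(-1) = 0 - (-1) = 1 ≠ 0.
So rank(C) ≥ 2; since C has 2 rows, rank(C) = 2.
rank(C) = 2 = n, so the pair (A, B) is completely controllable.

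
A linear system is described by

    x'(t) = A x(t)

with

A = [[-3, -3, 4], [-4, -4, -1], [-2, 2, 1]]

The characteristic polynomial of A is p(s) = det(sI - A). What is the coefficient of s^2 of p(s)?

Expand det(sI - A) for the 3×3 matrix.
p(s) = s^3 + 6s^2 + 3s + 76.
(Check: constant term = det(-A) = (-1)^3 det A = 76; coefficient of s^2 = -tr A = 6.)
The coefficient of s^2 is 6.

6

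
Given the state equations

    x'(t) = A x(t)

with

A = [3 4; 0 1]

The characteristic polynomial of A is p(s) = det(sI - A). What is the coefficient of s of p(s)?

-4

For a 2×2 matrix, det(sI - A) = s^2 - (tr A)s + det A.
tr A = 4, det A = 3.
So p(s) = s^2 - 4s + 3.
The coefficient of s is -4.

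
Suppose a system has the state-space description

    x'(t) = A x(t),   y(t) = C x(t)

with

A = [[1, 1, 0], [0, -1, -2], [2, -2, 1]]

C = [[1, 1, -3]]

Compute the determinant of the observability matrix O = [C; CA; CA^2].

CA = [[-5, 6, -5]]
CA^2 = [[-15, -1, -17]]
Observability matrix O = [C; CA; CA^2] = [[1, 1, -3], [-5, 6, -5], [-15, -1, -17]]
Expanding along the first row, det(O) = 1·(6·(-17) - (-5)·(-1)) - 1·((-5)·(-17) - (-5)·(-15)) + (-3)·((-5)·(-1) - 6·(-15)) = 1·(-107) - 1·10 + (-3)·95 = -402
Since det(O) ≠ 0, rank(O) = 3 and the system is completely observable.

-402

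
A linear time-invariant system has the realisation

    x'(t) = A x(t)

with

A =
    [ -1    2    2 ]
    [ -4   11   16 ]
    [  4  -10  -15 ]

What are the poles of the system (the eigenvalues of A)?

det(sI - A) = s^3 - (tr A)s^2 + (M11 + M22 + M33)s - det A, where Mii is the 2×2 principal minor of A obtained by deleting row i and column i.
tr A = (-1) + 11 + (-15) = -5; M11 = 11·(-15) - 16·(-10) = -165 - (-160) = -5; M22 = (-1)·(-15) - 2·4 = 15 - 8 = 7; M33 = (-1)·11 - 2·(-4) = -11 - (-8) = -3; sum of minors = -1.
det A = (-1)·(11·(-15) - 16·(-10)) - 2·((-4)·(-15) - 16·4) + 2·((-4)·(-10) - 11·4) = (-1)·(-5) - 2·(-4) + 2·(-4) = 5.
So p(s) = det(sI - A) = s^3 + 5s^2 - s - 5.
Rational-root test: any integer root divides -5. Testing small divisors, s = -1 works: p(-1) = -1 + 5 + 1 + (-5) = 0, so (s + 1) is a factor.
Dividing, p(s) = (s + 1)(s^2 + 4s - 5).
Factor s^2 + 4s - 5: two numbers with sum -4 and product -5 are 1 and -5, so s^2 + 4s - 5 = (s - 1)(s + 5).
Hence p(s) = (s - 1) (s + 1) (s + 5), with roots -5, -1, 1.
At least one eigenvalue has non-negative real part, so the system is not asymptotically stable.

-5, -1, 1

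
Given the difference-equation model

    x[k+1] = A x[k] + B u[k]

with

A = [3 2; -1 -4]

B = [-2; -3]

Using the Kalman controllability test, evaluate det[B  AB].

-64

AB = [[-12], [14]]
Controllability matrix C = [B  AB] = [[-2, -12], [-3, 14]]
det(C) = (-2)·14 - (-12)·(-3) = -28 - 36 = -64
Since det(C) ≠ 0, rank(C) = 2 and the system is completely controllable.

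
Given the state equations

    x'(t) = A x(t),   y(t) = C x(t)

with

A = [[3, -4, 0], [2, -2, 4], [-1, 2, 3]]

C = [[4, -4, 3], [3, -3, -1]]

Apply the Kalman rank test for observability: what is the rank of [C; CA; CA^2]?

CA = [[1, -2, -7], [4, -8, -15]]
CA^2 = [[6, -14, -29], [11, -30, -77]]
Observability matrix O = [C; CA; CA^2] = [[4, -4, 3], [3, -3, -1], [1, -2, -7], [4, -8, -15], [6, -14, -29], [11, -30, -77]]
Take the 3×3 submatrix of O formed by rows 1, 2, 3: [[4, -4, 3], [3, -3, -1], [1, -2, -7]]. Its determinant is 4·((-3)·(-7) - (-1)·(-2)) - (-4)·(3·(-7) - (-1)·1) + 3·(3·(-2) - (-3)·1) = 4·19 - (-4)·(-20) + 3·(-3) = -13 ≠ 0.
So rank(O) ≥ 3; since O has 3 columns, rank(O) = 3.
rank(O) = 3 = n, so the pair (A, C) is completely observable.

3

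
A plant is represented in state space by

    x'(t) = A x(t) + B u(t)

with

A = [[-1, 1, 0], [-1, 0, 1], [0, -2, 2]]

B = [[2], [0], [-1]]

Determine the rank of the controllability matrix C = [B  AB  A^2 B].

AB = [[-2], [-3], [-2]]
A^2B = [[-1], [0], [2]]
Controllability matrix C = [B  AB  A^2B] = [[2, -2, -1], [0, -3, 0], [-1, -2, 2]]
det(C) = 2·((-3)·2 - 0·(-2)) - (-2)·(0·2 - 0·(-1)) + (-1)·(0·(-2) - (-3)·(-1)) = 2·(-6) - (-2)·0 + (-1)·(-3) = -9 ≠ 0, so rank(C) = 3.
rank(C) = 3 = n, so the pair (A, B) is completely controllable.

3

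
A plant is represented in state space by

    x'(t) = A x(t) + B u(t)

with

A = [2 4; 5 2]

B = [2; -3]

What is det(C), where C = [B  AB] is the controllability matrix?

-16

AB = [[-8], [4]]
Controllability matrix C = [B  AB] = [[2, -8], [-3, 4]]
det(C) = 2·4 - (-8)·(-3) = 8 - 24 = -16
Since det(C) ≠ 0, rank(C) = 2 and the system is completely controllable.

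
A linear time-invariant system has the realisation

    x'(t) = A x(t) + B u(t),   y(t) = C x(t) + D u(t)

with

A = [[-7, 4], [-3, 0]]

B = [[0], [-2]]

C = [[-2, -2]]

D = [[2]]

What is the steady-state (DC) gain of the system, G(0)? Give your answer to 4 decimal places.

G(0) = C(-A)^{-1}B + D = -C A^{-1} B + D.
det A = 12, so A^{-1} = (1/12)·adj(A) = [[0, -1/3], [1/4, -7/12]]
A^{-1} B = [2/3, 7/6]^T
C A^{-1} B = -11/3
G(0) = D - C A^{-1} B = 2 - (-11/3) = 17/3 ≈ 5.6667

5.6667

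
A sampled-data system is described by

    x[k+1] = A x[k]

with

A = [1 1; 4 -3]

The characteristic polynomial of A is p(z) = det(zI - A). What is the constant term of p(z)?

-7

For a 2×2 matrix, det(zI - A) = z^2 - (tr A)z + det A.
tr A = -2, det A = -7.
So p(z) = z^2 + 2z - 7.
The constant term is -7.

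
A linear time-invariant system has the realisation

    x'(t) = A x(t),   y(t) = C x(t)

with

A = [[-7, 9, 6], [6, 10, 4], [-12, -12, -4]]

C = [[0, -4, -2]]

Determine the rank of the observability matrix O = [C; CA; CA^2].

1

CA = [[0, -16, -8]]
CA^2 = [[0, -64, -32]]
Observability matrix O = [C; CA; CA^2] = [[0, -4, -2], [0, -16, -8], [0, -64, -32]]
Every row of O is a scalar multiple of row 1 = [0, -4, -2] (multipliers 1, 4, 16), so the rows span a one-dimensional space.
O ≠ 0, hence rank(O) = 1.
rank(O) = 1 < n = 3, so the pair (A, C) is not completely observable.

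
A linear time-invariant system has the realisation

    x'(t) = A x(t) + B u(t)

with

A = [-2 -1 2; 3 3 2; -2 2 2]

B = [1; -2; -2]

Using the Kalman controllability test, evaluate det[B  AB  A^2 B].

AB = [[-4], [-7], [-10]]
A^2B = [[-5], [-53], [-26]]
Controllability matrix C = [B  AB  A^2B] = [[1, -4, -5], [-2, -7, -53], [-2, -10, -26]]
Expanding along the first row, det(C) = 1·((-7)·(-26) - (-53)·(-10)) - (-4)·((-2)·(-26) - (-53)·(-2)) + (-5)·((-2)·(-10) - (-7)·(-2)) = 1·(-348) - (-4)·(-54) + (-5)·6 = -594
Since det(C) ≠ 0, rank(C) = 3 and the system is completely controllable.

-594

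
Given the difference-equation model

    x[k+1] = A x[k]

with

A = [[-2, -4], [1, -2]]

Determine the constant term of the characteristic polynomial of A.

For a 2×2 matrix, det(zI - A) = z^2 - (tr A)z + det A.
tr A = -4, det A = 8.
So p(z) = z^2 + 4z + 8.
The constant term is 8.

8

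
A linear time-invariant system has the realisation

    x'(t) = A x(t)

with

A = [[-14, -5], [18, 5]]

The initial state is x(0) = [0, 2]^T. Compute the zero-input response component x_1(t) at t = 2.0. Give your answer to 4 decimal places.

det(sI - A) = s^2 - (tr A)s + det A, with tr A = (-14) + 5 = -9 and det A = (-14)·5 - (-5)·18 = -70 - (-90) = 20.
So p(s) = det(sI - A) = s^2 + 9s + 20.
Factor s^2 + 9s + 20: two numbers with sum -9 and product 20 are -4 and -5, so s^2 + 9s + 20 = (s + 4)(s + 5).
Hence p(s) = (s + 4) (s + 5), with roots -5, -4.
The eigenvalues -5, -4 are distinct and real, so A is diagonalisable and x(t) = e^{At} x(0) = V diag(e^{λ_i t}) V^{-1} x(0), where the columns of V are the eigenvectors.
λ = -5: A - (-5)I = [[-9, -5], [18, 10]]. Row 1 gives (-9)·v1 + (-5)·v2 = 0, so take v_1 = [5, -9]^T.
λ = -4: A - (-4)I = [[-10, -5], [18, 9]]. Row 1 gives (-10)·v1 + (-5)·v2 = 0, so take v_2 = [1, -2]^T.
V = [v_1 v_2] = [[5, 1], [-9, -2]] has det V = -1, so V^{-1} = adj(V)/det V = [[2, 1], [-9, -5]].
Modal coordinates z(0) = V^{-1} x(0): 2·0 + 1·2 = 2; (-9)·0 + (-5)·2 = -10; so z(0) = [2, -10]^T.
x_1(t) = Σ_i (v_i)_1 · z_i(0) · e^{λ_i t} (row 1 of V times the modal terms).
x_1(2.0) = 5·2·e^{-5·2.0} + 1·(-10)·e^{-4·2.0} = 10·0.000045 + (-10)·0.000335 = -0.0029.

-0.0029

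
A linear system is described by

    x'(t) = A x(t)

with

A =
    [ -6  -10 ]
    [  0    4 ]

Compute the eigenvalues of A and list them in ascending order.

-6, 4

det(sI - A) = s^2 - (tr A)s + det A, with tr A = (-6) + 4 = -2 and det A = (-6)·4 - (-10)·0 = -24 - 0 = -24.
So p(s) = det(sI - A) = s^2 + 2s - 24.
Factor s^2 + 2s - 24: two numbers with sum -2 and product -24 are 4 and -6, so s^2 + 2s - 24 = (s - 4)(s + 6).
Hence p(s) = (s - 4) (s + 6), with roots -6, 4.
At least one eigenvalue has non-negative real part, so the system is not asymptotically stable.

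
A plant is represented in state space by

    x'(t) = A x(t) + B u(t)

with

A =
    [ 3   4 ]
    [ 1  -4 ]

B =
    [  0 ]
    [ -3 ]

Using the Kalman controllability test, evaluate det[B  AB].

AB = [[-12], [12]]
Controllability matrix C = [B  AB] = [[0, -12], [-3, 12]]
det(C) = 0·12 - (-12)·(-3) = 0 - 36 = -36
Since det(C) ≠ 0, rank(C) = 2 and the system is completely controllable.

-36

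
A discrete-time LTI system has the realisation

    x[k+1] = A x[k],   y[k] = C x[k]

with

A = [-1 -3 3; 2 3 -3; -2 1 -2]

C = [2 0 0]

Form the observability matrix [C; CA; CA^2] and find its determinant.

CA = [[-2, -6, 6]]
CA^2 = [[-22, -6, 0]]
Observability matrix O = [C; CA; CA^2] = [[2, 0, 0], [-2, -6, 6], [-22, -6, 0]]
Expanding along the first row, det(O) = 2·((-6)·0 - 6·(-6)) - 0·((-2)·0 - 6·(-22)) + 0·((-2)·(-6) - (-6)·(-22)) = 2·36 - 0·132 + 0·(-120) = 72
Since det(O) ≠ 0, rank(O) = 3 and the system is completely observable.

72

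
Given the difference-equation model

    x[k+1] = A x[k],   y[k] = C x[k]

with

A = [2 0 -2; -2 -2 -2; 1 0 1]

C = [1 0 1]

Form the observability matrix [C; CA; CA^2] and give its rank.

2

CA = [[3, 0, -1]]
CA^2 = [[5, 0, -7]]
Observability matrix O = [C; CA; CA^2] = [[1, 0, 1], [3, 0, -1], [5, 0, -7]]
Column 2 of O is identically zero, so rank(O) ≤ 2.
The 2×2 minor from rows 1, 2, columns 1, 3 is 1·(-1) - 1·3 = -1 - 3 = -4 ≠ 0, so rank(O) = 2.
rank(O) = 2 < n = 3, so the pair (A, C) is not completely observable.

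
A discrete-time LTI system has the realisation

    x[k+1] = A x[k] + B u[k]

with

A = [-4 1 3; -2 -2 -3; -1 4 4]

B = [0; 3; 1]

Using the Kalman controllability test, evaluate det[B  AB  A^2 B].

AB = [[6], [-9], [16]]
A^2B = [[15], [-42], [22]]
Controllability matrix C = [B  AB  A^2B] = [[0, 6, 15], [3, -9, -42], [1, 16, 22]]
Expanding along the first row, det(C) = 0·((-9)·22 - (-42)·16) - 6·(3·22 - (-42)·1) + 15·(3·16 - (-9)·1) = 0·474 - 6·108 + 15·57 = 207
Since det(C) ≠ 0, rank(C) = 3 and the system is completely controllable.

207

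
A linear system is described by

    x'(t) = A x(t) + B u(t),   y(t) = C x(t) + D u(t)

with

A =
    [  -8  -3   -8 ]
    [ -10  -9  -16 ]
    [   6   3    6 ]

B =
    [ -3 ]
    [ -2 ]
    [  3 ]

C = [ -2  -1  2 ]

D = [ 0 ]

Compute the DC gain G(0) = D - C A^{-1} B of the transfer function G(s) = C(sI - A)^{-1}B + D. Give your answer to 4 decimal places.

5.6667

G(0) = C(-A)^{-1}B + D = -C A^{-1} B + D.
det A = -36, so A^{-1} = (1/-36)·adj(A) = [[1/6, 1/6, 2/3], [1, 0, 4/3], [-2/3, -1/6, -7/6]]
A^{-1} B = [7/6, 1, -7/6]^T
C A^{-1} B = -17/3
G(0) = D - C A^{-1} B = 0 - (-17/3) = 17/3 ≈ 5.6667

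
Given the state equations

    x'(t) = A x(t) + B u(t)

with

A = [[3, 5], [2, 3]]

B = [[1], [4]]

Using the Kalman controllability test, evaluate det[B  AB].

AB = [[23], [14]]
Controllability matrix C = [B  AB] = [[1, 23], [4, 14]]
det(C) = 1·14 - 23·4 = 14 - 92 = -78
Since det(C) ≠ 0, rank(C) = 2 and the system is completely controllable.

-78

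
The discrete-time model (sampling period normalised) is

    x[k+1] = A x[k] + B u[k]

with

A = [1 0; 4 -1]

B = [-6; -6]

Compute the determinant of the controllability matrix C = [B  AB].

72

AB = [[-6], [-18]]
Controllability matrix C = [B  AB] = [[-6, -6], [-6, -18]]
det(C) = (-6)·(-18) - (-6)·(-6) = 108 - 36 = 72
Since det(C) ≠ 0, rank(C) = 2 and the system is completely controllable.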